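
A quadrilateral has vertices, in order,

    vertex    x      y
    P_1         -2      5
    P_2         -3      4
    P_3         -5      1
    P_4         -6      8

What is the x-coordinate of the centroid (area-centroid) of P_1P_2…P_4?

Apply the shoelace formula. First the cross-terms c_i = x_i·y_{i+1} − x_{i+1}·y_i:
  7, 17, -34, -14  ⇒  2A = -24, A = -12.
Then Σ (x_i + x_{i+1})·c_i = 315, so x̄ = 315 / (6·(-12)) = -4.375.

-4.375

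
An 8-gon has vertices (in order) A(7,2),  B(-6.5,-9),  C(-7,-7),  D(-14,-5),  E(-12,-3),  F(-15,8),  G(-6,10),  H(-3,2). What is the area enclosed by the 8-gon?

Σ = (-50) + (-17.5) + (-63) + (-18) + (-141) + (-102) + (18) + (-20) = -393.5
Area = |Σ|/2 = 196.75.

196.75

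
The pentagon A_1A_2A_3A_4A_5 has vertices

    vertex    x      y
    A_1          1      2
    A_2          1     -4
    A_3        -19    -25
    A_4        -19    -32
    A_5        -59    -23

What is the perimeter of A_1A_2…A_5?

|A_1A_2| = √((0)² + (-6)²) = √36 = 6
|A_2A_3| = √((-20)² + (-21)²) = √841 = 29
|A_3A_4| = √((0)² + (-7)²) = √49 = 7
|A_4A_5| = √((-40)² + (9)²) = √1681 = 41
|A_5A_1| = √((60)² + (25)²) = √4225 = 65
Perimeter = 6 + 29 + 7 + 41 + 65 = 148.

148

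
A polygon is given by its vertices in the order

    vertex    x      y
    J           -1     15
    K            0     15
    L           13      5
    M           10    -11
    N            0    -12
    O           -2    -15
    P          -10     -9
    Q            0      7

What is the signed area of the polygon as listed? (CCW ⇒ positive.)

Cross-terms: -15, -195, -193, -120, -24, -132, -70, 7  ⇒  Σ = -742
Signed area = Σ/2 = -371 (negative ⇒ clockwise traversal).

-371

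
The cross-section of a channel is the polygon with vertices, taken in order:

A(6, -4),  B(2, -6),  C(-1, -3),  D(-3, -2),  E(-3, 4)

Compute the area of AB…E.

38.5

Σ = (-28) + (-12) + (-7) + (-18) + (-12) = -77
Area = |Σ|/2 = 38.5.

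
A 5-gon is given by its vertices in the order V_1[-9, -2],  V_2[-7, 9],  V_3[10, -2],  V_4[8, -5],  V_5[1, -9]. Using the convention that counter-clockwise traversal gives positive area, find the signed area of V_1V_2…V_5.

-177.5

Apply the shoelace (surveyor's) formula: 2A = Σ (x_i·y_{i+1} − x_{i+1}·y_i), indices taken mod 5.
V_1→V_2: (-9)(9) − (-7)(-2) = -95
V_2→V_3: (-7)(-2) − (10)(9) = -76
V_3→V_4: (10)(-5) − (8)(-2) = -34
V_4→V_5: (8)(-9) − (1)(-5) = -67
V_5→V_1: (1)(-2) − (-9)(-9) = -83
Σ = -355
Signed area = Σ/2 = -177.5 (negative ⇒ clockwise traversal).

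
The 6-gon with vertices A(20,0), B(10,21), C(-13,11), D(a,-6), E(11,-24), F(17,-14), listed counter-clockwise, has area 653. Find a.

5

Write out the shoelace sum; only the two edges meeting at D involve a:
2·Area = [((-13)·(-6) − a·11) + (a·(-24) − 11·(-6))] + 1337
       = -35·a + 1481 = 1306
⇒ a = 5.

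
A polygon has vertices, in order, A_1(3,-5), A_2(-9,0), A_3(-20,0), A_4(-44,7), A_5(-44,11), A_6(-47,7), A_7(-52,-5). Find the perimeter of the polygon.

|A_1A_2| = √((-12)² + (5)²) = √169 = 13
|A_2A_3| = √((-11)² + (0)²) = √121 = 11
|A_3A_4| = √((-24)² + (7)²) = √625 = 25
|A_4A_5| = √((0)² + (4)²) = √16 = 4
|A_5A_6| = √((-3)² + (-4)²) = √25 = 5
|A_6A_7| = √((-5)² + (-12)²) = √169 = 13
|A_7A_1| = √((55)² + (0)²) = √3025 = 55
Perimeter = 13 + 11 + 25 + 4 + 5 + 13 + 55 = 126.

126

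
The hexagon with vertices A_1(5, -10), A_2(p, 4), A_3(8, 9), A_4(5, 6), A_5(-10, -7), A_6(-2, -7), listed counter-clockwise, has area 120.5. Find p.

Write out the shoelace sum; only the two edges meeting at A_2 involve p:
2·Area = [(5·4 − p·(-10)) + (p·9 − 8·4)] + 139
       = 19·p + 127 = 241
⇒ p = 6.

6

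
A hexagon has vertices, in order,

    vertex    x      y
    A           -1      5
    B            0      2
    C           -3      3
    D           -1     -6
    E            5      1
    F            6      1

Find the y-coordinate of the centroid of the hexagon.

Apply the shoelace formula. First the cross-terms c_i = x_i·y_{i+1} − x_{i+1}·y_i:
  -2, 6, 21, 29, -1, 31  ⇒  2A = 84, A = 42.
Then Σ (y_i + y_{i+1})·c_i = -8, so ȳ = -8 / (6·42) = -2/63.

-2/63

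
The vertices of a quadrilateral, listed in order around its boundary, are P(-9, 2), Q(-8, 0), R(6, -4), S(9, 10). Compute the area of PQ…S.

126

Cross-terms: 16, 32, 96, 108  ⇒  Σ = 252
Area = |Σ|/2 = 126.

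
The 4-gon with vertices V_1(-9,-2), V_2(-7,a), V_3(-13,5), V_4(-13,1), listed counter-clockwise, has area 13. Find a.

-3

The doubled signed area Σ (x_i y_{i+1} − x_{i+1} y_i) is linear in a.
With a=0 it equals 38; the coefficient of a is 4 (from the two edges through V_2).
So 4·a + 38 = 2·13 = 26 ⇒ a = -3.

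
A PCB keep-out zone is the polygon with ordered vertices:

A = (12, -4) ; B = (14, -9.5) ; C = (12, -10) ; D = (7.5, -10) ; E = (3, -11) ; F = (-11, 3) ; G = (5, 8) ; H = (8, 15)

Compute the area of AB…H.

298.75

Apply Gauss's area formula: 2A = Σ (x_i·y_{i+1} − x_{i+1}·y_i), indices taken mod 8.
Cross-terms: -58, -26, -45, -52.5, -112, -103, 11, -212  ⇒  Σ = -597.5
Area = |Σ|/2 = 298.75.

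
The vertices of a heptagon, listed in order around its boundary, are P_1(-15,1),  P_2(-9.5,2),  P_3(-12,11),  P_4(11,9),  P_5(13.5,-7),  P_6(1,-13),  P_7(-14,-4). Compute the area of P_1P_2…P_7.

478.5

Apply the shoelace formula: 2A = Σ (x_i·y_{i+1} − x_{i+1}·y_i), indices taken mod 7.
P_1→P_2: (-15)(2) − (-9.5)(1) = -20.5
P_2→P_3: (-9.5)(11) − (-12)(2) = -80.5
P_3→P_4: (-12)(9) − (11)(11) = -229
P_4→P_5: (11)(-7) − (13.5)(9) = -198.5
P_5→P_6: (13.5)(-13) − (1)(-7) = -168.5
P_6→P_7: (1)(-4) − (-14)(-13) = -186
P_7→P_1: (-14)(1) − (-15)(-4) = -74
Σ = -957
Area = |Σ|/2 = 478.5.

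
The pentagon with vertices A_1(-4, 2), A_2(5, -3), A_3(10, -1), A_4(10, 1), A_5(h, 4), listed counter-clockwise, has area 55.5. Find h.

8

The doubled signed area Σ (x_i y_{i+1} − x_{i+1} y_i) is linear in h.
With h=0 it equals 103; the coefficient of h is 1 (from the two edges through A_5).
So 1·h + 103 = 2·55.5 = 111 ⇒ h = 8.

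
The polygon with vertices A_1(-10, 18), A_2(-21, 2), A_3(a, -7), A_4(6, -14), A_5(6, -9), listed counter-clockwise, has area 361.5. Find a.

Write out the shoelace sum; only the two edges meeting at A_3 involve a:
2·Area = [((-21)·(-7) − a·2) + (a·(-14) − 6·(-7))] + 406
       = -16·a + 595 = 723
⇒ a = -8.

-8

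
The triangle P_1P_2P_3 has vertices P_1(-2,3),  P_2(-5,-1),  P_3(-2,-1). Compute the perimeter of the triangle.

12

|P_1P_2| = √((-3)² + (-4)²) = √25 = 5
|P_2P_3| = √((3)² + (0)²) = √9 = 3
|P_3P_1| = √((0)² + (4)²) = √16 = 4
Perimeter = 5 + 3 + 4 = 12.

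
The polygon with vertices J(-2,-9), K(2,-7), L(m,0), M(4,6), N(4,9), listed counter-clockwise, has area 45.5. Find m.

Write out the shoelace sum; only the two edges meeting at L involve m:
2·Area = [(2·0 − m·(-7)) + (m·6 − 4·0)] + 26
       = 13·m + 26 = 91
⇒ m = 5.

5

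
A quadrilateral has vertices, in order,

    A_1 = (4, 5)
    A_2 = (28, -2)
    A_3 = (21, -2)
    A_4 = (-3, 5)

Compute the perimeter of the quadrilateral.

|A_1A_2| = √((24)² + (-7)²) = √625 = 25
|A_2A_3| = √((-7)² + (0)²) = √49 = 7
|A_3A_4| = √((-24)² + (7)²) = √625 = 25
|A_4A_1| = √((7)² + (0)²) = √49 = 7
Perimeter = 25 + 7 + 25 + 7 = 64.

64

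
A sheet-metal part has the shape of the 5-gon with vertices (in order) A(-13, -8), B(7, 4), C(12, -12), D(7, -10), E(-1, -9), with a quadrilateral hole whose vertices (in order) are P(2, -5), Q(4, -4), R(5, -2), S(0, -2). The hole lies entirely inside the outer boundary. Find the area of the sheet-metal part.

Outer boundary:
Apply the shoelace (surveyor's) formula: 2A = Σ (x_i·y_{i+1} − x_{i+1}·y_i), indices taken mod 5.
Σ = (4) + (-132) + (-36) + (-73) + (-109) = -346
Area = |Σ|/2 = 173.
Hole:
Apply the surveyor's formula: 2A = Σ (x_i·y_{i+1} − x_{i+1}·y_i), indices taken mod 4.
P→Q: (2)(-4) − (4)(-5) = 12
Q→R: (4)(-2) − (5)(-4) = 12
R→S: (5)(-2) − (0)(-2) = -10
S→P: (0)(-5) − (2)(-2) = 4
Σ = 18
Area = |Σ|/2 = 9.
Net area = 173 − 9 = 164.

164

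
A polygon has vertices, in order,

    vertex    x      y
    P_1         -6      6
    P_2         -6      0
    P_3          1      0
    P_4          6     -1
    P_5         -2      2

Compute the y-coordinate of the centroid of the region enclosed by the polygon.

Apply the shoelace (surveyor's) formula. First the cross-terms c_i = x_i·y_{i+1} − x_{i+1}·y_i:
  36, 0, -1, 10, 0  ⇒  2A = 45, A = 22.5.
Then Σ (y_i + y_{i+1})·c_i = 227, so ȳ = 227 / (6·22.5) = 227/135.

227/135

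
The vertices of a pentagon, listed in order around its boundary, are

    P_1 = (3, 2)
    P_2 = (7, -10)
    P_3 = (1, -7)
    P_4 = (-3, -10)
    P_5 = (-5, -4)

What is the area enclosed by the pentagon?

75

Apply the shoelace (surveyor's) formula: 2A = Σ (x_i·y_{i+1} − x_{i+1}·y_i), indices taken mod 5.
Σ = (-44) + (-39) + (-31) + (-38) + (2) = -150
Area = |Σ|/2 = 75.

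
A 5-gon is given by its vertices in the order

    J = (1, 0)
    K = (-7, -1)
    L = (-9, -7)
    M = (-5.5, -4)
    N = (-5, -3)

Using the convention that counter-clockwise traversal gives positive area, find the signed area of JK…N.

18

Cross-terms: -1, 40, -2.5, -3.5, 3  ⇒  Σ = 36
Signed area = Σ/2 = 18 (positive ⇒ counter-clockwise traversal).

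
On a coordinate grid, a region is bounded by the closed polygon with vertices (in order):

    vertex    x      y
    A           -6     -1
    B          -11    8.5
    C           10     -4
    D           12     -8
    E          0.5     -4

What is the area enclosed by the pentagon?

101.75

Apply the shoelace formula: 2A = Σ (x_i·y_{i+1} − x_{i+1}·y_i), indices taken mod 5.
Σ = (-62) + (-41) + (-32) + (-44) + (-24.5) = -203.5
Area = |Σ|/2 = 101.75.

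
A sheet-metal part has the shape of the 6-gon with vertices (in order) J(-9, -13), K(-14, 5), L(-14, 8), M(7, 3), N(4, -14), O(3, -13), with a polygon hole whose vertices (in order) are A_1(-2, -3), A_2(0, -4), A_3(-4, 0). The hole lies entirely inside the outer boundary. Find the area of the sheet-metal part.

Outer boundary:
Apply the surveyor's formula: 2A = Σ (x_i·y_{i+1} − x_{i+1}·y_i), indices taken mod 6.
Cross-terms: -227, -42, -98, -110, -10, -156  ⇒  Σ = -643
Area = |Σ|/2 = 321.5.
Hole:
Σ = (8) + (-16) + (12) = 4
Area = |Σ|/2 = 2.
Net area = 321.5 − 2 = 319.5.

319.5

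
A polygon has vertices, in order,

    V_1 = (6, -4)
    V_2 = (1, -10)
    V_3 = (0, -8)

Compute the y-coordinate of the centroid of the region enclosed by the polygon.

-22/3

Apply the shoelace (surveyor's) formula. First the cross-terms c_i = x_i·y_{i+1} − x_{i+1}·y_i:
  -56, -8, 48  ⇒  2A = -16, A = -8.
Then Σ (y_i + y_{i+1})·c_i = 352, so ȳ = 352 / (6·(-8)) = -22/3.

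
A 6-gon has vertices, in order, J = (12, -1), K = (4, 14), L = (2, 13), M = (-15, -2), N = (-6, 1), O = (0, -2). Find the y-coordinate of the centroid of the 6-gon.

Apply the surveyor's formula. First the cross-terms c_i = x_i·y_{i+1} − x_{i+1}·y_i:
  172, 24, 191, -27, 12, 24  ⇒  2A = 396, A = 198.
Then Σ (y_i + y_{i+1})·c_i = 4928, so ȳ = 4928 / (6·198) = 112/27.

112/27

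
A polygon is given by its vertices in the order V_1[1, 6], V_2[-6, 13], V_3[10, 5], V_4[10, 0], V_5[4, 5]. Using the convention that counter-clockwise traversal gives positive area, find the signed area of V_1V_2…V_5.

Σ = (49) + (-160) + (-50) + (50) + (19) = -92
Signed area = Σ/2 = -46 (negative ⇒ clockwise traversal).

-46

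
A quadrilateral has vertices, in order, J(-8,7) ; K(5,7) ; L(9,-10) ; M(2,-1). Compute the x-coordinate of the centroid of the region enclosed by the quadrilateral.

24/11

Apply the shoelace (surveyor's) formula. First the cross-terms c_i = x_i·y_{i+1} − x_{i+1}·y_i:
  -91, -113, 11, 6  ⇒  2A = -187, A = -93.5.
Then Σ (x_i + x_{i+1})·c_i = -1224, so x̄ = -1224 / (6·(-93.5)) = 24/11.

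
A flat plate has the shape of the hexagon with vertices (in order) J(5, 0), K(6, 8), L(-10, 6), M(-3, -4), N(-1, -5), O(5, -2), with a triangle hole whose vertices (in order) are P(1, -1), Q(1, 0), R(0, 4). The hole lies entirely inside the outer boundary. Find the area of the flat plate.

130.5

Outer boundary:
Apply the shoelace formula: 2A = Σ (x_i·y_{i+1} − x_{i+1}·y_i), indices taken mod 6.
Σ = (40) + (116) + (58) + (11) + (27) + (10) = 262
Area = |Σ|/2 = 131.
Hole:
Apply the shoelace formula: 2A = Σ (x_i·y_{i+1} − x_{i+1}·y_i), indices taken mod 3.
Σ = (1) + (4) + (-4) = 1
Area = |Σ|/2 = 0.5.
Net area = 131 − 0.5 = 130.5.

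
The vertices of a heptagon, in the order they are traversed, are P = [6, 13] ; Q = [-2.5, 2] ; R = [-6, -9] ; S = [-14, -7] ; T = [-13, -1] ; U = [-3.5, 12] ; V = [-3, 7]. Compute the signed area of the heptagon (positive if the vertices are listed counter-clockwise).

-155.5

Apply the surveyor's formula: 2A = Σ (x_i·y_{i+1} − x_{i+1}·y_i), indices taken mod 7.
Σ = (44.5) + (34.5) + (-84) + (-77) + (-159.5) + (11.5) + (-81) = -311
Signed area = Σ/2 = -155.5 (negative ⇒ clockwise traversal).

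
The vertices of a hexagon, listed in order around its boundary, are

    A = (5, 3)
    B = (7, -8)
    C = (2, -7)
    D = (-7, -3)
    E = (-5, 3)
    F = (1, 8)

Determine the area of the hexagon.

132.5

Σ = (-61) + (-33) + (-55) + (-36) + (-43) + (-37) = -265
Area = |Σ|/2 = 132.5.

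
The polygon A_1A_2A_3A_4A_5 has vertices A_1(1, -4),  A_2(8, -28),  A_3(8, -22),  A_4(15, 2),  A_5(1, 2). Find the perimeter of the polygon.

|A_1A_2| = √((7)² + (-24)²) = √625 = 25
|A_2A_3| = √((0)² + (6)²) = √36 = 6
|A_3A_4| = √((7)² + (24)²) = √625 = 25
|A_4A_5| = √((-14)² + (0)²) = √196 = 14
|A_5A_1| = √((0)² + (-6)²) = √36 = 6
Perimeter = 25 + 6 + 25 + 14 + 6 = 76.

76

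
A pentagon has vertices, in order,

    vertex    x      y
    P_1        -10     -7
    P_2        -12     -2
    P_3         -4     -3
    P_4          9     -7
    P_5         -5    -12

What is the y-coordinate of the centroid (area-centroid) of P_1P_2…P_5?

-74/11

Apply the shoelace formula. First the cross-terms c_i = x_i·y_{i+1} − x_{i+1}·y_i:
  -64, 28, 55, -143, -85  ⇒  2A = -209, A = -104.5.
Then Σ (y_i + y_{i+1})·c_i = 4218, so ȳ = 4218 / (6·(-104.5)) = -74/11.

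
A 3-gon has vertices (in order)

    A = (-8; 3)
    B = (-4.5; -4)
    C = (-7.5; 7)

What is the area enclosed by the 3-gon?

A→B: (-8)(-4) − (-4.5)(3) = 45.5
B→C: (-4.5)(7) − (-7.5)(-4) = -61.5
C→A: (-7.5)(3) − (-8)(7) = 33.5
Σ = 17.5
Area = |Σ|/2 = 8.75.

8.75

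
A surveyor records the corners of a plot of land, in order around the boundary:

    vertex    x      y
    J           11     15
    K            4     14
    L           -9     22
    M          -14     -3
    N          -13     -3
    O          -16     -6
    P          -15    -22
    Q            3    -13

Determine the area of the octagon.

J→K: (11)(14) − (4)(15) = 94
K→L: (4)(22) − (-9)(14) = 214
L→M: (-9)(-3) − (-14)(22) = 335
M→N: (-14)(-3) − (-13)(-3) = 3
N→O: (-13)(-6) − (-16)(-3) = 30
O→P: (-16)(-22) − (-15)(-6) = 262
P→Q: (-15)(-13) − (3)(-22) = 261
Q→J: (3)(15) − (11)(-13) = 188
Σ = 1387
Area = |Σ|/2 = 693.5.

693.5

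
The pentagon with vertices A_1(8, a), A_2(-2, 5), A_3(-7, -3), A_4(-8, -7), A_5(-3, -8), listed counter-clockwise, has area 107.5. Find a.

Write out the shoelace sum; only the two edges meeting at A_1 involve a:
2·Area = [((-3)·a − 8·(-8)) + (8·5 − (-2)·a)] + 109
       = -1·a + 213 = 215
⇒ a = -2.

-2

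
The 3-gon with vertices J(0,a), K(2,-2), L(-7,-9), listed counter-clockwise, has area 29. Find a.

The doubled signed area Σ (x_i y_{i+1} − x_{i+1} y_i) is linear in a.
With a=0 it equals -32; the coefficient of a is -9 (from the two edges through J).
So -9·a + -32 = 2·29 = 58 ⇒ a = -10.

-10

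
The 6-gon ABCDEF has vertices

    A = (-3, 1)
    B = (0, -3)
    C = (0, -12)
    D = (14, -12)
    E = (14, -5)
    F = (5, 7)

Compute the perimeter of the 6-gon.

|AB| = √((3)² + (-4)²) = √25 = 5
|BC| = √((0)² + (-9)²) = √81 = 9
|CD| = √((14)² + (0)²) = √196 = 14
|DE| = √((0)² + (7)²) = √49 = 7
|EF| = √((-9)² + (12)²) = √225 = 15
|FA| = √((-8)² + (-6)²) = √100 = 10
Perimeter = 5 + 9 + 14 + 7 + 15 + 10 = 60.

60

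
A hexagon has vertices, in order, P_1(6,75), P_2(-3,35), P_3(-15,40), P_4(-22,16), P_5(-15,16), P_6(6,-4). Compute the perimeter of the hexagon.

|P_1P_2| = √((-9)² + (-40)²) = √1681 = 41
|P_2P_3| = √((-12)² + (5)²) = √169 = 13
|P_3P_4| = √((-7)² + (-24)²) = √625 = 25
|P_4P_5| = √((7)² + (0)²) = √49 = 7
|P_5P_6| = √((21)² + (-20)²) = √841 = 29
|P_6P_1| = √((0)² + (79)²) = √6241 = 79
Perimeter = 41 + 13 + 25 + 7 + 29 + 79 = 194.

194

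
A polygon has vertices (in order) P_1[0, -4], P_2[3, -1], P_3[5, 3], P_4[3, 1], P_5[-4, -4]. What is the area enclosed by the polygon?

Apply the shoelace (surveyor's) formula: 2A = Σ (x_i·y_{i+1} − x_{i+1}·y_i), indices taken mod 5.
Σ = (12) + (14) + (-4) + (-8) + (16) = 30
Area = |Σ|/2 = 15.

15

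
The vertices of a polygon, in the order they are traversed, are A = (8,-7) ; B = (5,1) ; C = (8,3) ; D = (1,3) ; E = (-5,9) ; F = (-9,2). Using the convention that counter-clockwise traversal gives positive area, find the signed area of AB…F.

Cross-terms: 43, 7, 21, 24, 71, 47  ⇒  Σ = 213
Signed area = Σ/2 = 106.5 (positive ⇒ counter-clockwise traversal).

106.5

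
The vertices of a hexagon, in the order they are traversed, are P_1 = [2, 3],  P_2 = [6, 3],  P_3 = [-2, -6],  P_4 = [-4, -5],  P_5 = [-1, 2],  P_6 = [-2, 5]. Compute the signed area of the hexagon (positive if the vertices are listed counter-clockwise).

-43

Apply the surveyor's formula: 2A = Σ (x_i·y_{i+1} − x_{i+1}·y_i), indices taken mod 6.
Σ = (-12) + (-30) + (-14) + (-13) + (-1) + (-16) = -86
Signed area = Σ/2 = -43 (negative ⇒ clockwise traversal).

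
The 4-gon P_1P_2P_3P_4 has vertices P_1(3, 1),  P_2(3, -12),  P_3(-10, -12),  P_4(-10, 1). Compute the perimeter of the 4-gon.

|P_1P_2| = √((0)² + (-13)²) = √169 = 13
|P_2P_3| = √((-13)² + (0)²) = √169 = 13
|P_3P_4| = √((0)² + (13)²) = √169 = 13
|P_4P_1| = √((13)² + (0)²) = √169 = 13
Perimeter = 13 + 13 + 13 + 13 = 52.

52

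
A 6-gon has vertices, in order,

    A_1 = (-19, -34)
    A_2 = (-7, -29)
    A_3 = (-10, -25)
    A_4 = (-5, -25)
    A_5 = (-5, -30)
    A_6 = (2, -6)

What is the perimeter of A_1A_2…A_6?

88

|A_1A_2| = √((12)² + (5)²) = √169 = 13
|A_2A_3| = √((-3)² + (4)²) = √25 = 5
|A_3A_4| = √((5)² + (0)²) = √25 = 5
|A_4A_5| = √((0)² + (-5)²) = √25 = 5
|A_5A_6| = √((7)² + (24)²) = √625 = 25
|A_6A_1| = √((-21)² + (-28)²) = √1225 = 35
Perimeter = 13 + 5 + 5 + 5 + 25 + 35 = 88.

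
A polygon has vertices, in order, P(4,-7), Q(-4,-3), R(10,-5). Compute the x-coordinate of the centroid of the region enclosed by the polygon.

Apply Gauss's area formula. First the cross-terms c_i = x_i·y_{i+1} − x_{i+1}·y_i:
  -40, 50, -50  ⇒  2A = -40, A = -20.
Then Σ (x_i + x_{i+1})·c_i = -400, so x̄ = -400 / (6·(-20)) = 10/3.

10/3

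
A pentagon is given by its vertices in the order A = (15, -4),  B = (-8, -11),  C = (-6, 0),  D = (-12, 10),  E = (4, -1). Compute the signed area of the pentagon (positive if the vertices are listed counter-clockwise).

Apply Gauss's area formula: 2A = Σ (x_i·y_{i+1} − x_{i+1}·y_i), indices taken mod 5.
Σ = (-197) + (-66) + (-60) + (-28) + (-1) = -352
Signed area = Σ/2 = -176 (negative ⇒ clockwise traversal).

-176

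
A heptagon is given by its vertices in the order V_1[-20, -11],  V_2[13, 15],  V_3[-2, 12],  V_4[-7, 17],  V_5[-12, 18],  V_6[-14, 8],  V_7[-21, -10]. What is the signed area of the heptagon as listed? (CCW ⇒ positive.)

326

Σ = (-157) + (186) + (50) + (78) + (156) + (308) + (31) = 652
Signed area = Σ/2 = 326 (positive ⇒ counter-clockwise traversal).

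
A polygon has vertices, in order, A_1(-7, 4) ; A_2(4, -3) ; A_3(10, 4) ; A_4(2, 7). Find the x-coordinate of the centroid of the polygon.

Apply the shoelace formula. First the cross-terms c_i = x_i·y_{i+1} − x_{i+1}·y_i:
  5, 46, 62, 57  ⇒  2A = 170, A = 85.
Then Σ (x_i + x_{i+1})·c_i = 1088, so x̄ = 1088 / (6·85) = 32/15.

32/15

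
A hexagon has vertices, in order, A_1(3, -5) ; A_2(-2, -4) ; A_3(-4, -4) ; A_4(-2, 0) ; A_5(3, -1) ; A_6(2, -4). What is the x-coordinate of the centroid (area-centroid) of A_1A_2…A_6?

Apply the shoelace (surveyor's) formula. First the cross-terms c_i = x_i·y_{i+1} − x_{i+1}·y_i:
  -22, -8, -8, 2, -10, 2  ⇒  2A = -44, A = -22.
Then Σ (x_i + x_{i+1})·c_i = 36, so x̄ = 36 / (6·(-22)) = -3/11.

-3/11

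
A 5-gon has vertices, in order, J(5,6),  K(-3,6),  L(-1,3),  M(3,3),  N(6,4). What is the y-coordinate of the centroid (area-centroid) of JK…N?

Apply the surveyor's formula. First the cross-terms c_i = x_i·y_{i+1} − x_{i+1}·y_i:
  48, -3, -12, -6, 16  ⇒  2A = 43, A = 21.5.
Then Σ (y_i + y_{i+1})·c_i = 595, so ȳ = 595 / (6·21.5) = 595/129.

595/129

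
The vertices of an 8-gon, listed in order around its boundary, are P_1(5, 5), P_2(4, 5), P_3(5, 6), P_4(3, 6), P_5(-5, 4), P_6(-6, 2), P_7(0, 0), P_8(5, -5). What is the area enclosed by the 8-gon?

Cross-terms: 5, -1, 12, 42, 14, 0, 0, 50  ⇒  Σ = 122
Area = |Σ|/2 = 61.

61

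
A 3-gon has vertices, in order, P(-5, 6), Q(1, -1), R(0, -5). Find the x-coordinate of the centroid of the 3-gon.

Apply the shoelace formula. First the cross-terms c_i = x_i·y_{i+1} − x_{i+1}·y_i:
  -1, -5, -25  ⇒  2A = -31, A = -15.5.
Then Σ (x_i + x_{i+1})·c_i = 124, so x̄ = 124 / (6·(-15.5)) = -4/3.

-4/3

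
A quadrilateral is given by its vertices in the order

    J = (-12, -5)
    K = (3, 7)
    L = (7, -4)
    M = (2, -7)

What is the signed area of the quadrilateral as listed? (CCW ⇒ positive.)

J→K: (-12)(7) − (3)(-5) = -69
K→L: (3)(-4) − (7)(7) = -61
L→M: (7)(-7) − (2)(-4) = -41
M→J: (2)(-5) − (-12)(-7) = -94
Σ = -265
Signed area = Σ/2 = -132.5 (negative ⇒ clockwise traversal).

-132.5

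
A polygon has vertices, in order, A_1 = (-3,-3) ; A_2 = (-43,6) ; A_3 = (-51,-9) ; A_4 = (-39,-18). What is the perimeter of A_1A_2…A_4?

112

|A_1A_2| = √((-40)² + (9)²) = √1681 = 41
|A_2A_3| = √((-8)² + (-15)²) = √289 = 17
|A_3A_4| = √((12)² + (-9)²) = √225 = 15
|A_4A_1| = √((36)² + (15)²) = √1521 = 39
Perimeter = 41 + 17 + 15 + 39 = 112.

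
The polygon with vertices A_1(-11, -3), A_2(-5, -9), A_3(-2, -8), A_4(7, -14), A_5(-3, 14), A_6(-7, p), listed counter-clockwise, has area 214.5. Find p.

8

The doubled signed area Σ (x_i y_{i+1} − x_{i+1} y_i) is linear in p.
With p=0 it equals 365; the coefficient of p is 8 (from the two edges through A_6).
So 8·p + 365 = 2·214.5 = 429 ⇒ p = 8.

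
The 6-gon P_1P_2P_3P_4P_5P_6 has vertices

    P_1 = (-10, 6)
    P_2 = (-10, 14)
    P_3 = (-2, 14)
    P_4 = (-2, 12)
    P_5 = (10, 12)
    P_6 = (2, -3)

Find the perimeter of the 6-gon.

|P_1P_2| = √((0)² + (8)²) = √64 = 8
|P_2P_3| = √((8)² + (0)²) = √64 = 8
|P_3P_4| = √((0)² + (-2)²) = √4 = 2
|P_4P_5| = √((12)² + (0)²) = √144 = 12
|P_5P_6| = √((-8)² + (-15)²) = √289 = 17
|P_6P_1| = √((-12)² + (9)²) = √225 = 15
Perimeter = 8 + 8 + 2 + 12 + 17 + 15 = 62.

62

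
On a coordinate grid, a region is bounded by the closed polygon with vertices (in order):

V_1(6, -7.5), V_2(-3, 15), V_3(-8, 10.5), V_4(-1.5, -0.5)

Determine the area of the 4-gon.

Apply Gauss's area formula: 2A = Σ (x_i·y_{i+1} − x_{i+1}·y_i), indices taken mod 4.
Σ = (67.5) + (88.5) + (19.75) + (14.25) = 190
Area = |Σ|/2 = 95.

95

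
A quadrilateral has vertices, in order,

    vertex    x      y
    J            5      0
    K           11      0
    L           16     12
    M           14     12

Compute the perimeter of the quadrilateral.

|JK| = √((6)² + (0)²) = √36 = 6
|KL| = √((5)² + (12)²) = √169 = 13
|LM| = √((-2)² + (0)²) = √4 = 2
|MJ| = √((-9)² + (-12)²) = √225 = 15
Perimeter = 6 + 13 + 2 + 15 = 36.

36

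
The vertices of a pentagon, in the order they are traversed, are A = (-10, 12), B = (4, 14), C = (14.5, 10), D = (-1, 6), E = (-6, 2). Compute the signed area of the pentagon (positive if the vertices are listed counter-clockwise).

Σ = (-188) + (-163) + (97) + (34) + (-52) = -272
Signed area = Σ/2 = -136 (negative ⇒ clockwise traversal).

-136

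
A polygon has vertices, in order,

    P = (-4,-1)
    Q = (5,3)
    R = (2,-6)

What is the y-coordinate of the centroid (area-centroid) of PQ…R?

-4/3

Apply the surveyor's formula. First the cross-terms c_i = x_i·y_{i+1} − x_{i+1}·y_i:
  -7, -36, -26  ⇒  2A = -69, A = -34.5.
Then Σ (y_i + y_{i+1})·c_i = 276, so ȳ = 276 / (6·(-34.5)) = -4/3.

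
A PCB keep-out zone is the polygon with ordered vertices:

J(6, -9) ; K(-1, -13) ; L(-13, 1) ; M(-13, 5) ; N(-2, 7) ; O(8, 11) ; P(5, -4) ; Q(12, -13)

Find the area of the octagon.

Apply the surveyor's formula: 2A = Σ (x_i·y_{i+1} − x_{i+1}·y_i), indices taken mod 8.
J→K: (6)(-13) − (-1)(-9) = -87
K→L: (-1)(1) − (-13)(-13) = -170
L→M: (-13)(5) − (-13)(1) = -52
M→N: (-13)(7) − (-2)(5) = -81
N→O: (-2)(11) − (8)(7) = -78
O→P: (8)(-4) − (5)(11) = -87
P→Q: (5)(-13) − (12)(-4) = -17
Q→J: (12)(-9) − (6)(-13) = -30
Σ = -602
Area = |Σ|/2 = 301.

301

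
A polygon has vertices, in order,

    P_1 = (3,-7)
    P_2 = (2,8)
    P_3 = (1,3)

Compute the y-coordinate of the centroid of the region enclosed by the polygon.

4/3

Apply Gauss's area formula. First the cross-terms c_i = x_i·y_{i+1} − x_{i+1}·y_i:
  38, -2, -16  ⇒  2A = 20, A = 10.
Then Σ (y_i + y_{i+1})·c_i = 80, so ȳ = 80 / (6·10) = 4/3.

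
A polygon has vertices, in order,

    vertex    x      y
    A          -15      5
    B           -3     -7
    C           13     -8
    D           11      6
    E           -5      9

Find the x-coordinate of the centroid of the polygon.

0.80625

Apply Gauss's area formula. First the cross-terms c_i = x_i·y_{i+1} − x_{i+1}·y_i:
  120, 115, 166, 129, 110  ⇒  2A = 640, A = 320.
Then Σ (x_i + x_{i+1})·c_i = 1548, so x̄ = 1548 / (6·320) = 0.80625.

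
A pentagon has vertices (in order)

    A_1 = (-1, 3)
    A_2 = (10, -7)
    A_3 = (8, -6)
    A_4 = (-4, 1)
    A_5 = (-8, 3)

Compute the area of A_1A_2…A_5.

34

Apply Gauss's area formula: 2A = Σ (x_i·y_{i+1} − x_{i+1}·y_i), indices taken mod 5.
A_1→A_2: (-1)(-7) − (10)(3) = -23
A_2→A_3: (10)(-6) − (8)(-7) = -4
A_3→A_4: (8)(1) − (-4)(-6) = -16
A_4→A_5: (-4)(3) − (-8)(1) = -4
A_5→A_1: (-8)(3) − (-1)(3) = -21
Σ = -68
Area = |Σ|/2 = 34.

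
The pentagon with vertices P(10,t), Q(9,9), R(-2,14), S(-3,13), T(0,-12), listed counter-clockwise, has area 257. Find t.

-12

Write out the shoelace sum; only the two edges meeting at P involve t:
2·Area = [(0·t − 10·(-12)) + (10·9 − 9·t)] + 196
       = -9·t + 406 = 514
⇒ t = -12.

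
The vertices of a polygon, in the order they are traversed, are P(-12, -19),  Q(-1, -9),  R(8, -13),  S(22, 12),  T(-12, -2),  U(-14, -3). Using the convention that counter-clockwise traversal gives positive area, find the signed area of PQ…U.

447

Cross-terms: 89, 85, 382, 100, 8, 230  ⇒  Σ = 894
Signed area = Σ/2 = 447 (positive ⇒ counter-clockwise traversal).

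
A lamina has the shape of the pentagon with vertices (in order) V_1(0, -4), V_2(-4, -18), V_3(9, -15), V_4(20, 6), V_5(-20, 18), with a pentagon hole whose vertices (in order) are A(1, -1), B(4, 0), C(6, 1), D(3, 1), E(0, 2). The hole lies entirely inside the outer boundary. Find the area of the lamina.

552.5

Outer boundary:
Σ = (-16) + (222) + (354) + (480) + (80) = 1120
Area = |Σ|/2 = 560.
Hole:
Apply the surveyor's formula: 2A = Σ (x_i·y_{i+1} − x_{i+1}·y_i), indices taken mod 5.
Cross-terms: 4, 4, 3, 6, -2  ⇒  Σ = 15
Area = |Σ|/2 = 7.5.
Net area = 560 − 7.5 = 552.5.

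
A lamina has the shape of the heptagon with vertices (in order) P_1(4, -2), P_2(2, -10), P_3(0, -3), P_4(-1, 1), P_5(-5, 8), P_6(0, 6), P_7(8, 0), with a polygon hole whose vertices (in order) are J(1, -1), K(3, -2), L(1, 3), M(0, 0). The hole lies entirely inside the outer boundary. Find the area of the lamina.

Outer boundary:
Σ = (-36) + (-6) + (-3) + (-3) + (-30) + (-48) + (-16) = -142
Area = |Σ|/2 = 71.
Hole:
Cross-terms: 1, 11, 0, 0  ⇒  Σ = 12
Area = |Σ|/2 = 6.
Net area = 71 − 6 = 65.

65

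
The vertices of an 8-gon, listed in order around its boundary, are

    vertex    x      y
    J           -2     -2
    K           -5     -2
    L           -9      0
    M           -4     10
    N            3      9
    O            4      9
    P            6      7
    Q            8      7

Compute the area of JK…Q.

115.5

Apply the surveyor's formula: 2A = Σ (x_i·y_{i+1} − x_{i+1}·y_i), indices taken mod 8.
J→K: (-2)(-2) − (-5)(-2) = -6
K→L: (-5)(0) − (-9)(-2) = -18
L→M: (-9)(10) − (-4)(0) = -90
M→N: (-4)(9) − (3)(10) = -66
N→O: (3)(9) − (4)(9) = -9
O→P: (4)(7) − (6)(9) = -26
P→Q: (6)(7) − (8)(7) = -14
Q→J: (8)(-2) − (-2)(7) = -2
Σ = -231
Area = |Σ|/2 = 115.5.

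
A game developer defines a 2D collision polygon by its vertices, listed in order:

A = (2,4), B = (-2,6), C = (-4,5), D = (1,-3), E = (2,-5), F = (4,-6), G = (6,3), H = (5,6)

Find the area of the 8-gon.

Σ = (20) + (14) + (7) + (1) + (8) + (48) + (21) + (8) = 127
Area = |Σ|/2 = 63.5.

63.5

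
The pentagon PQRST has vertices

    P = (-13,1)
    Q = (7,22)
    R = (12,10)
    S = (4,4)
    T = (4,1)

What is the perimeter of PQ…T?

|PQ| = √((20)² + (21)²) = √841 = 29
|QR| = √((5)² + (-12)²) = √169 = 13
|RS| = √((-8)² + (-6)²) = √100 = 10
|ST| = √((0)² + (-3)²) = √9 = 3
|TP| = √((-17)² + (0)²) = √289 = 17
Perimeter = 29 + 13 + 10 + 3 + 17 = 72.

72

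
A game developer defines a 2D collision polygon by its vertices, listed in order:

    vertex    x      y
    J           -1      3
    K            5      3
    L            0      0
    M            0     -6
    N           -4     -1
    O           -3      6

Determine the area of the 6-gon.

36

Apply the surveyor's formula: 2A = Σ (x_i·y_{i+1} − x_{i+1}·y_i), indices taken mod 6.
Σ = (-18) + (0) + (0) + (-24) + (-27) + (-3) = -72
Area = |Σ|/2 = 36.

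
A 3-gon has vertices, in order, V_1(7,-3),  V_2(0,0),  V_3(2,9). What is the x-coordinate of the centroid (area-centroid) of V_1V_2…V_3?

3

Apply the shoelace (surveyor's) formula. First the cross-terms c_i = x_i·y_{i+1} − x_{i+1}·y_i:
  0, 0, -69  ⇒  2A = -69, A = -34.5.
Then Σ (x_i + x_{i+1})·c_i = -621, so x̄ = -621 / (6·(-34.5)) = 3.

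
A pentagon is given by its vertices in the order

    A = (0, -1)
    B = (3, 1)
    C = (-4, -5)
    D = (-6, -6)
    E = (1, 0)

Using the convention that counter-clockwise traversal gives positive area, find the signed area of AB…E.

Apply the shoelace formula: 2A = Σ (x_i·y_{i+1} − x_{i+1}·y_i), indices taken mod 5.
A→B: (0)(1) − (3)(-1) = 3
B→C: (3)(-5) − (-4)(1) = -11
C→D: (-4)(-6) − (-6)(-5) = -6
D→E: (-6)(0) − (1)(-6) = 6
E→A: (1)(-1) − (0)(0) = -1
Σ = -9
Signed area = Σ/2 = -4.5 (negative ⇒ clockwise traversal).

-4.5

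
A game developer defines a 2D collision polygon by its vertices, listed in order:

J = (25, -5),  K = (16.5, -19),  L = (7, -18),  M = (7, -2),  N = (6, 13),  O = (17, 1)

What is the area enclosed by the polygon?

333.25

Apply the shoelace formula: 2A = Σ (x_i·y_{i+1} − x_{i+1}·y_i), indices taken mod 6.
Cross-terms: -392.5, -164, 112, 103, -215, -110  ⇒  Σ = -666.5
Area = |Σ|/2 = 333.25.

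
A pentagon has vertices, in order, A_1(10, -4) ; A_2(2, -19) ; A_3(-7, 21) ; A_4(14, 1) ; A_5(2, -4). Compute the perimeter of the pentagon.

108

|A_1A_2| = √((-8)² + (-15)²) = √289 = 17
|A_2A_3| = √((-9)² + (40)²) = √1681 = 41
|A_3A_4| = √((21)² + (-20)²) = √841 = 29
|A_4A_5| = √((-12)² + (-5)²) = √169 = 13
|A_5A_1| = √((8)² + (0)²) = √64 = 8
Perimeter = 17 + 41 + 29 + 13 + 8 = 108.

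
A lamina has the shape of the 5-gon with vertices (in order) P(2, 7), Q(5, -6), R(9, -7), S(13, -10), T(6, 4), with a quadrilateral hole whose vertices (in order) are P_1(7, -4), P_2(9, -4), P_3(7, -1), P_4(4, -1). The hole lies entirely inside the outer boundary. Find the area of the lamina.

Outer boundary:
Σ = (-47) + (19) + (1) + (112) + (34) = 119
Area = |Σ|/2 = 59.5.
Hole:
Cross-terms: 8, 19, -3, -9  ⇒  Σ = 15
Area = |Σ|/2 = 7.5.
Net area = 59.5 − 7.5 = 52.

52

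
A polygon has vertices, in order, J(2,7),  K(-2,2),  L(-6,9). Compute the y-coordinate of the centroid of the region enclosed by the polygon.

6

Apply the surveyor's formula. First the cross-terms c_i = x_i·y_{i+1} − x_{i+1}·y_i:
  18, -6, -60  ⇒  2A = -48, A = -24.
Then Σ (y_i + y_{i+1})·c_i = -864, so ȳ = -864 / (6·(-24)) = 6.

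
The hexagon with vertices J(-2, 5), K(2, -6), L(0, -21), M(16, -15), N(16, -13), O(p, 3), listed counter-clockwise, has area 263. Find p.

8

Write out the shoelace sum; only the two edges meeting at O involve p:
2·Area = [(16·3 − p·(-13)) + (p·5 − (-2)·3)] + 328
       = 18·p + 382 = 526
⇒ p = 8.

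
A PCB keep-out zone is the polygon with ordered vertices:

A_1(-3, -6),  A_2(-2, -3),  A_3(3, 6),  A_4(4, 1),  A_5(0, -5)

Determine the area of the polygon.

31

Apply the shoelace formula: 2A = Σ (x_i·y_{i+1} − x_{i+1}·y_i), indices taken mod 5.
Σ = (-3) + (-3) + (-21) + (-20) + (-15) = -62
Area = |Σ|/2 = 31.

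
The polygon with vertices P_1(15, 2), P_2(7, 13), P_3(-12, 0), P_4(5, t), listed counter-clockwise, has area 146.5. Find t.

The doubled signed area Σ (x_i y_{i+1} − x_{i+1} y_i) is linear in t.
With t=0 it equals 347; the coefficient of t is -27 (from the two edges through P_4).
So -27·t + 347 = 2·146.5 = 293 ⇒ t = 2.

2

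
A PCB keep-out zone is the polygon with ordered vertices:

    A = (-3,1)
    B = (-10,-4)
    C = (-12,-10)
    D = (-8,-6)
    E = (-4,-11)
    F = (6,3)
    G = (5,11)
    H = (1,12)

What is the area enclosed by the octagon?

Apply Gauss's area formula: 2A = Σ (x_i·y_{i+1} − x_{i+1}·y_i), indices taken mod 8.
Σ = (22) + (52) + (-8) + (64) + (54) + (51) + (49) + (37) = 321
Area = |Σ|/2 = 160.5.

160.5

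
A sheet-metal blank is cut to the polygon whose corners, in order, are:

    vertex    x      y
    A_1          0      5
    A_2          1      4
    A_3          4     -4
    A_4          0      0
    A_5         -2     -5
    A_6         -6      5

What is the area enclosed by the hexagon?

Σ = (-5) + (-20) + (0) + (0) + (-40) + (-30) = -95
Area = |Σ|/2 = 47.5.

47.5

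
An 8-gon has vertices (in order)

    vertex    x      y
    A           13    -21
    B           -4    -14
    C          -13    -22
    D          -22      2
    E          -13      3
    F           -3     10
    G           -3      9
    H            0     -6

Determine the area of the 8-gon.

466

A→B: (13)(-14) − (-4)(-21) = -266
B→C: (-4)(-22) − (-13)(-14) = -94
C→D: (-13)(2) − (-22)(-22) = -510
D→E: (-22)(3) − (-13)(2) = -40
E→F: (-13)(10) − (-3)(3) = -121
F→G: (-3)(9) − (-3)(10) = 3
G→H: (-3)(-6) − (0)(9) = 18
H→A: (0)(-21) − (13)(-6) = 78
Σ = -932
Area = |Σ|/2 = 466.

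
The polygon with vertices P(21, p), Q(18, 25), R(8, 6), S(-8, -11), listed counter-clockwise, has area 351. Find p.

-3

The doubled signed area Σ (x_i y_{i+1} − x_{i+1} y_i) is linear in p.
With p=0 it equals 624; the coefficient of p is -26 (from the two edges through P).
So -26·p + 624 = 2·351 = 702 ⇒ p = -3.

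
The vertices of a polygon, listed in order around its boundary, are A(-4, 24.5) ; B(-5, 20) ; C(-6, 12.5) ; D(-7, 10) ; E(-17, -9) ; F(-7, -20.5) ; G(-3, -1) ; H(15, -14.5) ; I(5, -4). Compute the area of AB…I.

Apply the shoelace (surveyor's) formula: 2A = Σ (x_i·y_{i+1} − x_{i+1}·y_i), indices taken mod 9.
Σ = (42.5) + (57.5) + (27.5) + (233) + (285.5) + (-54.5) + (58.5) + (12.5) + (106.5) = 769
Area = |Σ|/2 = 384.5.

384.5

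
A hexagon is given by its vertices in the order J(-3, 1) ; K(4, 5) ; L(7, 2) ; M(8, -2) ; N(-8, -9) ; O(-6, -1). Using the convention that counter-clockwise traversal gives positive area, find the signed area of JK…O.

-109.5

Σ = (-19) + (-27) + (-30) + (-88) + (-46) + (-9) = -219
Signed area = Σ/2 = -109.5 (negative ⇒ clockwise traversal).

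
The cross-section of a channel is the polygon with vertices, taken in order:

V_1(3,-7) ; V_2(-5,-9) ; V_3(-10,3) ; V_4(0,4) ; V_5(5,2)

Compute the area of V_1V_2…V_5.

Apply Gauss's area formula: 2A = Σ (x_i·y_{i+1} − x_{i+1}·y_i), indices taken mod 5.
Cross-terms: -62, -105, -40, -20, -41  ⇒  Σ = -268
Area = |Σ|/2 = 134.

134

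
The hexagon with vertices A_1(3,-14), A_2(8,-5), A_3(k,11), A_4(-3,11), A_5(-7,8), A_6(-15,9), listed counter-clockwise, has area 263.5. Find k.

The doubled signed area Σ (x_i y_{i+1} − x_{i+1} y_i) is linear in k.
With k=0 it equals 511; the coefficient of k is 16 (from the two edges through A_3).
So 16·k + 511 = 2·263.5 = 527 ⇒ k = 1.

1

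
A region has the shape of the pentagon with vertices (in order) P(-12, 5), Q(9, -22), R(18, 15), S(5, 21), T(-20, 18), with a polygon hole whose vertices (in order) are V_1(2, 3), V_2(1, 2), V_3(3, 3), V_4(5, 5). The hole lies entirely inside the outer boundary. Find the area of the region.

838

Outer boundary:
Apply the shoelace (surveyor's) formula: 2A = Σ (x_i·y_{i+1} − x_{i+1}·y_i), indices taken mod 5.
Σ = (219) + (531) + (303) + (510) + (116) = 1679
Area = |Σ|/2 = 839.5.
Hole:
Cross-terms: 1, -3, 0, 5  ⇒  Σ = 3
Area = |Σ|/2 = 1.5.
Net area = 839.5 − 1.5 = 838.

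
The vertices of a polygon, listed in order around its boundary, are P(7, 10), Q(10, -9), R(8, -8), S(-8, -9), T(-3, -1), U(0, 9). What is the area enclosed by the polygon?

208

Σ = (-163) + (-8) + (-136) + (-19) + (-27) + (-63) = -416
Area = |Σ|/2 = 208.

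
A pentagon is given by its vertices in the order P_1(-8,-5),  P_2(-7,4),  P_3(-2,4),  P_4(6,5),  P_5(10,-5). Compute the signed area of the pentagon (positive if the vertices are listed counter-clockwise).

-145.5

P_1→P_2: (-8)(4) − (-7)(-5) = -67
P_2→P_3: (-7)(4) − (-2)(4) = -20
P_3→P_4: (-2)(5) − (6)(4) = -34
P_4→P_5: (6)(-5) − (10)(5) = -80
P_5→P_1: (10)(-5) − (-8)(-5) = -90
Σ = -291
Signed area = Σ/2 = -145.5 (negative ⇒ clockwise traversal).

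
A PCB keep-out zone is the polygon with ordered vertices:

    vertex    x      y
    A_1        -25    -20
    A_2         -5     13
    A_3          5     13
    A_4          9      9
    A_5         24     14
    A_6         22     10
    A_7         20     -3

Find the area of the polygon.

763

Apply Gauss's area formula: 2A = Σ (x_i·y_{i+1} − x_{i+1}·y_i), indices taken mod 7.
Cross-terms: -425, -130, -72, -90, -68, -266, -475  ⇒  Σ = -1526
Area = |Σ|/2 = 763.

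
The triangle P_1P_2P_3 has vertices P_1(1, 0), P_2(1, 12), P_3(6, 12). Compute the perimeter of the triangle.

30

|P_1P_2| = √((0)² + (12)²) = √144 = 12
|P_2P_3| = √((5)² + (0)²) = √25 = 5
|P_3P_1| = √((-5)² + (-12)²) = √169 = 13
Perimeter = 12 + 5 + 13 = 30.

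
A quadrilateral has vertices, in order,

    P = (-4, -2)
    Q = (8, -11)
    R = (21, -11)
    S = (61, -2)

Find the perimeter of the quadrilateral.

|PQ| = √((12)² + (-9)²) = √225 = 15
|QR| = √((13)² + (0)²) = √169 = 13
|RS| = √((40)² + (9)²) = √1681 = 41
|SP| = √((-65)² + (0)²) = √4225 = 65
Perimeter = 15 + 13 + 41 + 65 = 134.

134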